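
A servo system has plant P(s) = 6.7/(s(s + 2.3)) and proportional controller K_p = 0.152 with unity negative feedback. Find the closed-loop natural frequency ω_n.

The closed-loop denominator is s(s+2.3) + 0.152·6.7 = s² + 2.3s + 1.018.
So ω_n² = 1.018 ⇒ ω_n = 1.009 rad/s, and ζ = 2.3/(2ω_n) = 1.14.

ω_n = 1.01 rad/s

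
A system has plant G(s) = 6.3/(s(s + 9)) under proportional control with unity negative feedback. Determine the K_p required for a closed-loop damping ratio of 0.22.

Closed-loop characteristic equation: s² + 9s + K_p·6.3 = 0.
So ω_n = √(6.3K_p) and 2ζω_n = 9, giving ζ = 9/(2√(6.3K_p)).
Setting ζ = 0.22: √(6.3K_p) = 9/(2·0.22) = 20.45, so K_p = 418.4/6.3 = 66.4.

K_p = 66.4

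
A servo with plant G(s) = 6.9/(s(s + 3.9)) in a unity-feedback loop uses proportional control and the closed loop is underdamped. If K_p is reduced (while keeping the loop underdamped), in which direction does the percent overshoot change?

decrease

ζ = 3.9/(2√(6.9K_p)) rises as K_p falls; higher damping means less overshoot.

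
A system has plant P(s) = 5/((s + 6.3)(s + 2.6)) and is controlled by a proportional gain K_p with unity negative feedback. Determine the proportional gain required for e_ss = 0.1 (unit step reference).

For a type-0 loop with proportional control, e_ss = 1/(1 + K_p·P(0)).
P(0) = 0.3053. Require 1/(1 + K_p·0.3053) = 0.1, so 1 + 0.3053·K_p = 10.
K_p = (10 − 1)/0.3053 = 29.5.

K_p = 29.5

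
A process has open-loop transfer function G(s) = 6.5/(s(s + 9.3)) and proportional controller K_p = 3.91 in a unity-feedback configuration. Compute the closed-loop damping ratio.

ζ = 0.922

With unity feedback the closed-loop characteristic equation is s² + 9.3s + 3.91·6.5 = s² + 9.3s + 25.41 = 0.
So ω_n² = 25.41 ⇒ ω_n = 5.041 rad/s, and ζ = 9.3/(2ω_n) = 0.922.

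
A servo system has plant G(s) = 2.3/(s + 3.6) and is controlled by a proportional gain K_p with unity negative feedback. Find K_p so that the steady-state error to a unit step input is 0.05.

K_p = 29.7

Steady-state error for a unit step on this type-0 loop is 1/(1 + K_p·G(0)).
G(0) = 0.6389. Require 1/(1 + K_p·0.6389) = 0.05, so 1 + 0.6389·K_p = 20.
K_p = (20 − 1)/0.6389 = 29.7.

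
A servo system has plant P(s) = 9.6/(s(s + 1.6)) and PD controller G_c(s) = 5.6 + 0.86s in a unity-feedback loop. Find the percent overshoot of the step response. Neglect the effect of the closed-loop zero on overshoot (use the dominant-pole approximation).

5.77%

Forward path: (5.6 + 0.86s)·9.6/(s(s+1.6)). The closed-loop characteristic equation is s² + (1.6 + 9.6·0.86)s + 9.6·5.6 = 0.
That is s² + 9.856s + 53.76 = 0, so ω_n = 7.332 rad/s and ζ = 9.856/(2·7.332) = 0.6721.
%OS = 100·exp(−πζ/√(1−ζ²)) = 5.77%.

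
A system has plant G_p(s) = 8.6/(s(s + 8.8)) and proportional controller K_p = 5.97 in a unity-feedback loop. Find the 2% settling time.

T_s ≈ 0.909 s

Closed-loop characteristic equation: s² + 8.8s + 51.34 = 0, so ω_n = 7.165 rad/s and ζ = 8.8/(2·7.165) = 0.6141.
2% settling time T_s ≈ 4/(ζω_n) = 4/4.4 = 0.909 s.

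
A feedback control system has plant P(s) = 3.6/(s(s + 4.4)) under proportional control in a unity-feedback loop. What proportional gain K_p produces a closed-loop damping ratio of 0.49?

Closed-loop characteristic equation: s² + 4.4s + K_p·3.6 = 0.
So ω_n = √(3.6K_p) and 2ζω_n = 4.4, giving ζ = 4.4/(2√(3.6K_p)).
Setting ζ = 0.49: √(3.6K_p) = 4.4/(2·0.49) = 4.49, so K_p = 20.16/3.6 = 5.6.

K_p = 5.6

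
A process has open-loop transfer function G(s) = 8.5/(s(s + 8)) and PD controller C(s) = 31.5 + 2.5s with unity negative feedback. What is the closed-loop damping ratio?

Forward path: (31.5 + 2.5s)·8.5/(s(s+8)). The closed-loop characteristic equation is s² + (8 + 8.5·2.5)s + 8.5·31.5 = 0.
That is s² + 29.25s + 267.8 = 0, so ω_n = 16.36 rad/s and ζ = 29.25/(2·16.36) = 0.8938.

ζ = 0.894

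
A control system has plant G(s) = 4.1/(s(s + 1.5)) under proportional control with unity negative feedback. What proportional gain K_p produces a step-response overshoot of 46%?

K_p = 2.38

From %OS = 100·exp(−πζ/√(1−ζ²)) = 46%, ζ = −ln(0.46)/√(π²+ln²(0.46)) = 0.24.
Characteristic equation s² + 1.5s + 4.1K_p = 0 gives ζ = 1.5/(2√(4.1K_p)).
Setting ζ = 0.24: √(4.1K_p) = 1.5/(2·0.24) = 3.126, so K_p = 9.769/4.1 = 2.38.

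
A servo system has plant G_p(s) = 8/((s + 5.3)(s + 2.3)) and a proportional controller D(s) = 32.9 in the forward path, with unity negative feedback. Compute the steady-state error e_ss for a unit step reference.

The loop is type 0. Static position error constant K_pos = D(0)·G_p(0) = 32.9·0.6563 = 21.59.
Steady-state error to a unit step: e_ss = 1/(1+K_pos) = 1/22.59 = 0.0443.

0.0443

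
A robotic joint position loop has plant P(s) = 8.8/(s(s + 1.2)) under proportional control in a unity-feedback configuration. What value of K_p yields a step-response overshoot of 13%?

From %OS = 100·exp(−πζ/√(1−ζ²)) = 13%, ζ = −ln(0.13)/√(π²+ln²(0.13)) = 0.5446.
Characteristic equation s² + 1.2s + 8.8K_p = 0 gives ζ = 1.2/(2√(8.8K_p)).
Setting ζ = 0.5446: √(8.8K_p) = 1.2/(2·0.5446) = 1.102, so K_p = 1.214/8.8 = 0.138.

K_p = 0.138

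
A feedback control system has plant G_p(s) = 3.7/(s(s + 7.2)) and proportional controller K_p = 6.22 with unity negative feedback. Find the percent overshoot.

2.82%

From 1 + K_pG_p(s) = 0: s² + 7.2s + 23.01 = 0 ⇒ ω_n = 4.797, ζ = 0.7504.
%OS = 100·exp(−πζ/√(1−ζ²)) = 100·exp(−π·0.7504/√0.4369) = 2.82%.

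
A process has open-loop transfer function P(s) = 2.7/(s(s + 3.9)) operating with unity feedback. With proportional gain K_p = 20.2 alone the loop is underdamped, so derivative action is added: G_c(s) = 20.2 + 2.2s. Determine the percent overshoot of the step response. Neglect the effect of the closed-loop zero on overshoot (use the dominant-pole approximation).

Forward path: (20.2 + 2.2s)·2.7/(s(s+3.9)). The closed-loop characteristic equation is s² + (3.9 + 2.7·2.2)s + 2.7·20.2 = 0.
That is s² + 9.84s + 54.54 = 0, so ω_n = 7.385 rad/s and ζ = 9.84/(2·7.385) = 0.6662.
%OS = 100·exp(−πζ/√(1−ζ²)) = 6.04%.

6.04%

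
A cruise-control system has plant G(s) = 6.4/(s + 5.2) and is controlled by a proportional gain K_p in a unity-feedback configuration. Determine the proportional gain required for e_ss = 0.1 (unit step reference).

K_p = 7.31

For a type-0 loop with proportional control, e_ss = 1/(1 + K_p·G(0)).
G(0) = 1.231. Require 1/(1 + K_p·1.231) = 0.1, so 1 + 1.231·K_p = 10.
K_p = (10 − 1)/1.231 = 7.31.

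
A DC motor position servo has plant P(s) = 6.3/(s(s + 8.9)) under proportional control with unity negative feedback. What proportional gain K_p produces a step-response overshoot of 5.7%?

From %OS = 100·exp(−πζ/√(1−ζ²)) = 5.7%, ζ = −ln(0.057)/√(π²+ln²(0.057)) = 0.6738.
Characteristic equation s² + 8.9s + 6.3K_p = 0 gives ζ = 8.9/(2√(6.3K_p)).
Setting ζ = 0.6738: √(6.3K_p) = 8.9/(2·0.6738) = 6.604, so K_p = 43.62/6.3 = 6.92.

K_p = 6.92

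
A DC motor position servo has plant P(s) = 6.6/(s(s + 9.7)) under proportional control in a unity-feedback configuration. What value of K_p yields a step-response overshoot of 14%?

From %OS = 100·exp(−πζ/√(1−ζ²)) = 14%, ζ = −ln(0.14)/√(π²+ln²(0.14)) = 0.5305.
Characteristic equation s² + 9.7s + 6.6K_p = 0 gives ζ = 9.7/(2√(6.6K_p)).
Setting ζ = 0.5305: √(6.6K_p) = 9.7/(2·0.5305) = 9.142, so K_p = 83.58/6.6 = 12.7.

K_p = 12.7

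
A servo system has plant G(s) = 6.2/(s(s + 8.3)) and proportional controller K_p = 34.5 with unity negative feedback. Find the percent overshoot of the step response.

39.5%

From 1 + K_pG(s) = 0: s² + 8.3s + 213.9 = 0 ⇒ ω_n = 14.63, ζ = 0.2838.
%OS = 100·exp(−πζ/√(1−ζ²)) = 100·exp(−π·0.2838/√0.9195) = 39.5%.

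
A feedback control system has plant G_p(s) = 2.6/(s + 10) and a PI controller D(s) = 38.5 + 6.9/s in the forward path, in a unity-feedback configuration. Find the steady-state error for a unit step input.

0

The open loop D(s)G_p(s) has a pole at the origin (type 1), so the static position error constant is infinite and e_ss = 1/(1+∞) = 0.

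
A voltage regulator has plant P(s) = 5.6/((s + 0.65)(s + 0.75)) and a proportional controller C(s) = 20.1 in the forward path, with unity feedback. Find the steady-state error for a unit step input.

The loop is type 0. Static position error constant K_pos = C(0)·P(0) = 20.1·11.49 = 230.9.
Steady-state error to a unit step: e_ss = 1/(1+K_pos) = 1/231.9 = 0.00431.

0.00431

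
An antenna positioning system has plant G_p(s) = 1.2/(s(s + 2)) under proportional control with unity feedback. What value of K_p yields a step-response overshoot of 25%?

K_p = 5.11

From %OS = 100·exp(−πζ/√(1−ζ²)) = 25%, ζ = −ln(0.25)/√(π²+ln²(0.25)) = 0.4037.
Characteristic equation s² + 2s + 1.2K_p = 0 gives ζ = 2/(2√(1.2K_p)).
Setting ζ = 0.4037: √(1.2K_p) = 2/(2·0.4037) = 2.477, so K_p = 6.136/1.2 = 5.11.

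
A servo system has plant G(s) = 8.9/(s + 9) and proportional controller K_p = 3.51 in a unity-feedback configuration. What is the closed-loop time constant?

τ = 0.0249 s

Closed-loop transfer function: T(s) = K_p·G(s)/(1 + K_p·G(s)) = 31.24/(s + 9 + 31.24) = 31.24/(s + 40.24).
Time constant τ = 1/40.24 = 0.0249 s.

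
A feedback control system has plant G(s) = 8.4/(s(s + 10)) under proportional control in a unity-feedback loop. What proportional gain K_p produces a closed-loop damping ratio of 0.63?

K_p = 7.5

Closed-loop characteristic equation: s² + 10s + K_p·8.4 = 0.
So ω_n = √(8.4K_p) and 2ζω_n = 10, giving ζ = 10/(2√(8.4K_p)).
Setting ζ = 0.63: √(8.4K_p) = 10/(2·0.63) = 7.937, so K_p = 62.99/8.4 = 7.5.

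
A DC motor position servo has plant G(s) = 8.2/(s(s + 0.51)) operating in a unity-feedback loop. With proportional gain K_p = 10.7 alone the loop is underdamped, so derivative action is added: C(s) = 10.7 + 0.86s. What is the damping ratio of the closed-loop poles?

Forward path: (10.7 + 0.86s)·8.2/(s(s+0.51)). The closed-loop characteristic equation is s² + (0.51 + 8.2·0.86)s + 8.2·10.7 = 0.
That is s² + 7.562s + 87.74 = 0, so ω_n = 9.367 rad/s and ζ = 7.562/(2·9.367) = 0.4037.

ζ = 0.404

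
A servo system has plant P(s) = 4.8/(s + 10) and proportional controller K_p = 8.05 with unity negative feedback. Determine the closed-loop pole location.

Closed-loop transfer function: T(s) = K_p·P(s)/(1 + K_p·P(s)) = 38.64/(s + 10 + 38.64) = 38.64/(s + 48.64).
The closed-loop pole is at s = −48.64.

s = -48.64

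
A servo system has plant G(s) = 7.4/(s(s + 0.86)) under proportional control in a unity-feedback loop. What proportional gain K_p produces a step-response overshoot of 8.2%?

K_p = 0.0644

From %OS = 100·exp(−πζ/√(1−ζ²)) = 8.2%, ζ = −ln(0.082)/√(π²+ln²(0.082)) = 0.6228.
Characteristic equation s² + 0.86s + 7.4K_p = 0 gives ζ = 0.86/(2√(7.4K_p)).
Setting ζ = 0.6228: √(7.4K_p) = 0.86/(2·0.6228) = 0.6904, so K_p = 0.4766/7.4 = 0.0644.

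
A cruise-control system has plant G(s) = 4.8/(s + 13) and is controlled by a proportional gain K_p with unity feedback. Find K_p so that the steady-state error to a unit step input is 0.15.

For a type-0 loop with proportional control, e_ss = 1/(1 + K_p·G(0)).
G(0) = 0.3692. Require 1/(1 + K_p·0.3692) = 0.15, so 1 + 0.3692·K_p = 6.667.
K_p = (6.667 − 1)/0.3692 = 15.3.

K_p = 15.3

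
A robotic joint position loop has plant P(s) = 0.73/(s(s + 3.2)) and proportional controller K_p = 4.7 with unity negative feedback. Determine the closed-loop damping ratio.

1 + K_p·P(s) = 0 gives s² + 3.2s + 3.431 = 0.
So ω_n² = 3.431 ⇒ ω_n = 1.852 rad/s, and ζ = 3.2/(2ω_n) = 0.864.

ζ = 0.864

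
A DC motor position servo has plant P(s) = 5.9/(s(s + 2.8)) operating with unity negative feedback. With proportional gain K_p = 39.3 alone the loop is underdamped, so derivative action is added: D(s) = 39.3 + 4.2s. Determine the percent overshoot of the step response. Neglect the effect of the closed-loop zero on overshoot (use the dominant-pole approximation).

Forward path: (39.3 + 4.2s)·5.9/(s(s+2.8)). The closed-loop characteristic equation is s² + (2.8 + 5.9·4.2)s + 5.9·39.3 = 0.
That is s² + 27.58s + 231.9 = 0, so ω_n = 15.23 rad/s and ζ = 27.58/(2·15.23) = 0.9056.
%OS = 100·exp(−πζ/√(1−ζ²)) = 0.122%.

0.122%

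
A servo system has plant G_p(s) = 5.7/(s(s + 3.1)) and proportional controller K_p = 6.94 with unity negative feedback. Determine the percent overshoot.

From 1 + K_pG_p(s) = 0: s² + 3.1s + 39.56 = 0 ⇒ ω_n = 6.29, ζ = 0.2464.
%OS = 100·exp(−πζ/√(1−ζ²)) = 100·exp(−π·0.2464/√0.9393) = 45%.

45%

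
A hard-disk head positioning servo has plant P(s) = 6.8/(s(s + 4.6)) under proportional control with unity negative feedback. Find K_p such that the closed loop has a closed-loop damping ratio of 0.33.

Closed-loop characteristic equation: s² + 4.6s + K_p·6.8 = 0.
So ω_n = √(6.8K_p) and 2ζω_n = 4.6, giving ζ = 4.6/(2√(6.8K_p)).
Setting ζ = 0.33: √(6.8K_p) = 4.6/(2·0.33) = 6.97, so K_p = 48.58/6.8 = 7.14.

K_p = 7.14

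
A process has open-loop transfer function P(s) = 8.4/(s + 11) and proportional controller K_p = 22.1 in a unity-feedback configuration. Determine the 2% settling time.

Closed-loop transfer function: T(s) = K_p·P(s)/(1 + K_p·P(s)) = 185.6/(s + 11 + 185.6) = 185.6/(s + 196.6).
Time constant τ = 1/196.6 = 0.005085 s, so the 2% settling time is about 4τ = 0.0203 s.

T_s ≈ 0.0203 s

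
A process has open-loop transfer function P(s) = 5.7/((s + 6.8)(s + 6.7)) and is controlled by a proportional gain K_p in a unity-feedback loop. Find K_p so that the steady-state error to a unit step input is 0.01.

For a type-0 loop with proportional control, e_ss = 1/(1 + K_p·P(0)).
P(0) = 0.1251. Require 1/(1 + K_p·0.1251) = 0.01, so 1 + 0.1251·K_p = 100.
K_p = (100 − 1)/0.1251 = 791.

K_p = 791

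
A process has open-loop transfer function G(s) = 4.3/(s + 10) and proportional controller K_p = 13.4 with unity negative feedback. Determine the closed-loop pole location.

Closed-loop transfer function: T(s) = K_p·G(s)/(1 + K_p·G(s)) = 57.62/(s + 10 + 57.62) = 57.62/(s + 67.62).
The closed-loop pole is at s = −67.62.

s = -67.62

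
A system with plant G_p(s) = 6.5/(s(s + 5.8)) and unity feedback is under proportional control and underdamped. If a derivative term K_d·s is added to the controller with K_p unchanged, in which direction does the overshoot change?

decrease

The derivative term adds K·K_d to the s-coefficient of the characteristic equation, raising 2ζω_n while ω_n is unchanged; ζ increases, so overshoot decreases.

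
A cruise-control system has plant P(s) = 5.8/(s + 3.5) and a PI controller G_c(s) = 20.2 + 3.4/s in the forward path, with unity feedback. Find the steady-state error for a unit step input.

The open loop G_c(s)P(s) has a pole at the origin (type 1), so the static position error constant is infinite and e_ss = 1/(1+∞) = 0.

0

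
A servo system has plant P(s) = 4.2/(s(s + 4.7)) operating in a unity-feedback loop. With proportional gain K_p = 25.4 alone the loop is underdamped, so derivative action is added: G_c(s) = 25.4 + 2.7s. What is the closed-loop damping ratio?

Forward path: (25.4 + 2.7s)·4.2/(s(s+4.7)). The closed-loop characteristic equation is s² + (4.7 + 4.2·2.7)s + 4.2·25.4 = 0.
That is s² + 16.04s + 106.7 = 0, so ω_n = 10.33 rad/s and ζ = 16.04/(2·10.33) = 0.7765.

ζ = 0.776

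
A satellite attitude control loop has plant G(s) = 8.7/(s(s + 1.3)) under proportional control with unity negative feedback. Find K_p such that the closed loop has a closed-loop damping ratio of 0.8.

Closed-loop characteristic equation: s² + 1.3s + K_p·8.7 = 0.
So ω_n = √(8.7K_p) and 2ζω_n = 1.3, giving ζ = 1.3/(2√(8.7K_p)).
Setting ζ = 0.8: √(8.7K_p) = 1.3/(2·0.8) = 0.8125, so K_p = 0.6602/8.7 = 0.0759.

K_p = 0.0759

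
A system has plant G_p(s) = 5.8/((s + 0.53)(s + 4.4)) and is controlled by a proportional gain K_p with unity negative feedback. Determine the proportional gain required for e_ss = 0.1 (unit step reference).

For a type-0 loop with proportional control, e_ss = 1/(1 + K_p·G_p(0)).
G_p(0) = 2.487. Require 1/(1 + K_p·2.487) = 0.1, so 1 + 2.487·K_p = 10.
K_p = (10 − 1)/2.487 = 3.62.

K_p = 3.62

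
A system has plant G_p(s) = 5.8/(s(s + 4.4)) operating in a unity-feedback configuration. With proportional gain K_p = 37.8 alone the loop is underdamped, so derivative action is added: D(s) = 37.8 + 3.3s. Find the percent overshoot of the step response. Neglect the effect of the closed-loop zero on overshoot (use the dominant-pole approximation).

Forward path: (37.8 + 3.3s)·5.8/(s(s+4.4)). The closed-loop characteristic equation is s² + (4.4 + 5.8·3.3)s + 5.8·37.8 = 0.
That is s² + 23.54s + 219.2 = 0, so ω_n = 14.81 rad/s and ζ = 23.54/(2·14.81) = 0.7949.
%OS = 100·exp(−πζ/√(1−ζ²)) = 1.63%.

1.63%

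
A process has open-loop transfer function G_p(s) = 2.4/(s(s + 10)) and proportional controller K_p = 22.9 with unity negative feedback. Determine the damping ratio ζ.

ζ = 0.674

The closed-loop denominator is s(s+10) + 22.9·2.4 = s² + 10s + 54.96.
So ω_n² = 54.96 ⇒ ω_n = 7.414 rad/s, and ζ = 10/(2ω_n) = 0.674.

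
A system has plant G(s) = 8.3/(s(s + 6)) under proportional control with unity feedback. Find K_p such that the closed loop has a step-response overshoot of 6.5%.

From %OS = 100·exp(−πζ/√(1−ζ²)) = 6.5%, ζ = −ln(0.065)/√(π²+ln²(0.065)) = 0.6564.
Characteristic equation s² + 6s + 8.3K_p = 0 gives ζ = 6/(2√(8.3K_p)).
Setting ζ = 0.6564: √(8.3K_p) = 6/(2·0.6564) = 4.57, so K_p = 20.89/8.3 = 2.52.

K_p = 2.52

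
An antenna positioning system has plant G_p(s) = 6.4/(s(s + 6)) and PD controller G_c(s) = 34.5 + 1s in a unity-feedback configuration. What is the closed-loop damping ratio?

Forward path: (34.5 + 1s)·6.4/(s(s+6)). The closed-loop characteristic equation is s² + (6 + 6.4·1)s + 6.4·34.5 = 0.
That is s² + 12.4s + 220.8 = 0, so ω_n = 14.86 rad/s and ζ = 12.4/(2·14.86) = 0.4172.

ζ = 0.417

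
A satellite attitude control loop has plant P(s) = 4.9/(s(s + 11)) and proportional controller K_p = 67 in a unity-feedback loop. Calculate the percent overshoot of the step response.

Closed-loop characteristic equation: s² + 11s + 328.3 = 0, so ω_n = 18.12 rad/s and ζ = 11/(2·18.12) = 0.3035.
%OS = 100·exp(−πζ/√(1−ζ²)) = 100·exp(−π·0.3035/√0.9079) = 36.8%.

36.8%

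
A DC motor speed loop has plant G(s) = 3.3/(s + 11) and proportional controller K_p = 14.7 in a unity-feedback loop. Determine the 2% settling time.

T_s ≈ 0.0672 s

Closed-loop transfer function: T(s) = K_p·G(s)/(1 + K_p·G(s)) = 48.51/(s + 11 + 48.51) = 48.51/(s + 59.51).
Time constant τ = 1/59.51 = 0.0168 s, so the 2% settling time is about 4τ = 0.0672 s.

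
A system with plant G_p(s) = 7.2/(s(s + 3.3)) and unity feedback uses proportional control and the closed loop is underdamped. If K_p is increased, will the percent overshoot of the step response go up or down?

increase

Characteristic equation s² + 3.3s + K_p·7.2 = 0: raising K_p raises ω_n while 2ζω_n = 3.3 is fixed, so ζ falls and overshoot grows.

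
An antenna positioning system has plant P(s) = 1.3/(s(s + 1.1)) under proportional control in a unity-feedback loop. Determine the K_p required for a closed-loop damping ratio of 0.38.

K_p = 1.61

Closed-loop characteristic equation: s² + 1.1s + K_p·1.3 = 0.
So ω_n = √(1.3K_p) and 2ζω_n = 1.1, giving ζ = 1.1/(2√(1.3K_p)).
Setting ζ = 0.38: √(1.3K_p) = 1.1/(2·0.38) = 1.447, so K_p = 2.095/1.3 = 1.61.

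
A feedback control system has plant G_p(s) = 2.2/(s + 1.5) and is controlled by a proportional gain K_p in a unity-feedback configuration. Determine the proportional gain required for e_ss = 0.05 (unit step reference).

Steady-state error for a unit step on this type-0 loop is 1/(1 + K_p·G_p(0)).
G_p(0) = 1.467. Require 1/(1 + K_p·1.467) = 0.05, so 1 + 1.467·K_p = 20.
K_p = (20 − 1)/1.467 = 13.

K_p = 13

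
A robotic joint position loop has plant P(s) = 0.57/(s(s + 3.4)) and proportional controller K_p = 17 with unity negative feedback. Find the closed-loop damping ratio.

1 + K_p·P(s) = 0 gives s² + 3.4s + 9.69 = 0.
So ω_n² = 9.69 ⇒ ω_n = 3.113 rad/s, and ζ = 3.4/(2ω_n) = 0.546.

ζ = 0.546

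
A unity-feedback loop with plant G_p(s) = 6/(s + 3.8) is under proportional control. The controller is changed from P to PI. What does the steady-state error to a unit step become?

0

Adding integral action puts a pole at s = 0 in the forward path, raising the system type to 1; a type-1 loop has zero steady-state error to a step.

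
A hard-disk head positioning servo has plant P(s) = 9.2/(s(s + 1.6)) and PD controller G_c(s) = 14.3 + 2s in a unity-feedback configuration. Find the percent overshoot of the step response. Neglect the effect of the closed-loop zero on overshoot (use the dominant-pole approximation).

0.373%

Forward path: (14.3 + 2s)·9.2/(s(s+1.6)). The closed-loop characteristic equation is s² + (1.6 + 9.2·2)s + 9.2·14.3 = 0.
That is s² + 20s + 131.6 = 0, so ω_n = 11.47 rad/s and ζ = 20/(2·11.47) = 0.8718.
%OS = 100·exp(−πζ/√(1−ζ²)) = 0.373%.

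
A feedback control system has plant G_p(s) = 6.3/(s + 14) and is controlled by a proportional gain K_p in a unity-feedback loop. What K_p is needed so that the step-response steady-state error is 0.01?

K_p = 220

For a type-0 loop with proportional control, e_ss = 1/(1 + K_p·G_p(0)).
G_p(0) = 0.45. Require 1/(1 + K_p·0.45) = 0.01, so 1 + 0.45·K_p = 100.
K_p = (100 − 1)/0.45 = 220.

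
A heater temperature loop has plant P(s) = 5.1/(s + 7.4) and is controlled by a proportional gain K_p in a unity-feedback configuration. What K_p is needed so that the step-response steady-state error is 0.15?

K_p = 8.22

For a type-0 loop with proportional control, e_ss = 1/(1 + K_p·P(0)).
P(0) = 0.6892. Require 1/(1 + K_p·0.6892) = 0.15, so 1 + 0.6892·K_p = 6.667.
K_p = (6.667 − 1)/0.6892 = 8.22.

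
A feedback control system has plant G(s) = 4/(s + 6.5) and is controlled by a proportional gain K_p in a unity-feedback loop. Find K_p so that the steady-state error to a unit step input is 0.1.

K_p = 14.6

Steady-state error for a unit step on this type-0 loop is 1/(1 + K_p·G(0)).
G(0) = 0.6154. Require 1/(1 + K_p·0.6154) = 0.1, so 1 + 0.6154·K_p = 10.
K_p = (10 − 1)/0.6154 = 14.6.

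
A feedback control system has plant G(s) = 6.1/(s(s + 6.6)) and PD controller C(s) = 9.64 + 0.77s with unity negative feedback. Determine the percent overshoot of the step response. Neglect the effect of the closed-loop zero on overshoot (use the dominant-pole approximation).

3.27%

Forward path: (9.64 + 0.77s)·6.1/(s(s+6.6)). The closed-loop characteristic equation is s² + (6.6 + 6.1·0.77)s + 6.1·9.64 = 0.
That is s² + 11.3s + 58.8 = 0, so ω_n = 7.668 rad/s and ζ = 11.3/(2·7.668) = 0.7366.
%OS = 100·exp(−πζ/√(1−ζ²)) = 3.27%.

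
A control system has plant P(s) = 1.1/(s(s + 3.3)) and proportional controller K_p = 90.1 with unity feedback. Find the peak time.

Closed-loop characteristic equation: s² + 3.3s + 99.11 = 0, so ω_n = 9.955 rad/s and ζ = 3.3/(2·9.955) = 0.1657.
Damped frequency ω_d = ω_n√(1−ζ²) = 9.818 rad/s, so peak time T_p = π/ω_d = 0.32 s.

T_p = 0.32 s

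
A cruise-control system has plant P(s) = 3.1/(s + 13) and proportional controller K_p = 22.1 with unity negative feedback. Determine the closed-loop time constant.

τ = 0.0123 s

Closed-loop transfer function: T(s) = K_p·P(s)/(1 + K_p·P(s)) = 68.51/(s + 13 + 68.51) = 68.51/(s + 81.51).
Time constant τ = 1/81.51 = 0.0123 s.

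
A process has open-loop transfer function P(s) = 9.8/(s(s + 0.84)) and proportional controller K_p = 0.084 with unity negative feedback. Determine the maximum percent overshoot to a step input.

19.4%

Closed-loop characteristic equation: s² + 0.84s + 0.8232 = 0, so ω_n = 0.9073 rad/s and ζ = 0.84/(2·0.9073) = 0.4629.
%OS = 100·exp(−πζ/√(1−ζ²)) = 100·exp(−π·0.4629/√0.7857) = 19.4%.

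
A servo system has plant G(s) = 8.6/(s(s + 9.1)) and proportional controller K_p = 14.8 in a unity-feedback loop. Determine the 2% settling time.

T_s ≈ 0.879 s

Closed-loop characteristic equation: s² + 9.1s + 127.3 = 0, so ω_n = 11.28 rad/s and ζ = 9.1/(2·11.28) = 0.4033.
2% settling time T_s ≈ 4/(ζω_n) = 4/4.55 = 0.879 s.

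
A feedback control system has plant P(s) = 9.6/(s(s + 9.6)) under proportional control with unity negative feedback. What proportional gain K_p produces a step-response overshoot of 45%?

K_p = 39.5

From %OS = 100·exp(−πζ/√(1−ζ²)) = 45%, ζ = −ln(0.45)/√(π²+ln²(0.45)) = 0.2463.
Characteristic equation s² + 9.6s + 9.6K_p = 0 gives ζ = 9.6/(2√(9.6K_p)).
Setting ζ = 0.2463: √(9.6K_p) = 9.6/(2·0.2463) = 19.49, so K_p = 379.7/9.6 = 39.5.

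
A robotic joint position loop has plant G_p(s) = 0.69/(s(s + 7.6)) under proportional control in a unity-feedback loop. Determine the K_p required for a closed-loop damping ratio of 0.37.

Closed-loop characteristic equation: s² + 7.6s + K_p·0.69 = 0.
So ω_n = √(0.69K_p) and 2ζω_n = 7.6, giving ζ = 7.6/(2√(0.69K_p)).
Setting ζ = 0.37: √(0.69K_p) = 7.6/(2·0.37) = 10.27, so K_p = 105.5/0.69 = 153.

K_p = 153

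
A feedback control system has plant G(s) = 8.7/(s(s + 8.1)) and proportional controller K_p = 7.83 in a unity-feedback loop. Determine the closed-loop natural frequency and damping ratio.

ω_n = 8.25 rad/s, ζ = 0.491

With unity feedback the closed-loop characteristic equation is s² + 8.1s + 7.83·8.7 = s² + 8.1s + 68.12 = 0.
Matching s² + 2ζω_n s + ω_n²: ω_n = √68.12 = 8.254 rad/s and 2ζω_n = 8.1, so ζ = 8.1/(2·8.254) = 0.491.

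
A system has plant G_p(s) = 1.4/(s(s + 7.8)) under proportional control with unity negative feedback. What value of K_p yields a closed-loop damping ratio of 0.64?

K_p = 26.5

Closed-loop characteristic equation: s² + 7.8s + K_p·1.4 = 0.
So ω_n = √(1.4K_p) and 2ζω_n = 7.8, giving ζ = 7.8/(2√(1.4K_p)).
Setting ζ = 0.64: √(1.4K_p) = 7.8/(2·0.64) = 6.094, so K_p = 37.13/1.4 = 26.5.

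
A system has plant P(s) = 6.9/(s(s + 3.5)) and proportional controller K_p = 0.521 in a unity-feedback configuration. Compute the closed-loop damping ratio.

The closed-loop denominator is s(s+3.5) + 0.521·6.9 = s² + 3.5s + 3.595.
So ω_n² = 3.595 ⇒ ω_n = 1.896 rad/s, and ζ = 3.5/(2ω_n) = 0.923.

ζ = 0.923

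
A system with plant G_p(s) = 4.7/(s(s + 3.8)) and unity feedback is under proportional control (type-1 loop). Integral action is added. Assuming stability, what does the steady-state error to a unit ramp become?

0

The integrator raises the loop to type 2, so K_v → ∞ and e_ss to a ramp is zero.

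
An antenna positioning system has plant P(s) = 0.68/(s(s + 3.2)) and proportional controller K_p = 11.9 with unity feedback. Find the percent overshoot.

11.8%

Closed-loop characteristic equation: s² + 3.2s + 8.092 = 0, so ω_n = 2.845 rad/s and ζ = 3.2/(2·2.845) = 0.5625.
%OS = 100·exp(−πζ/√(1−ζ²)) = 100·exp(−π·0.5625/√0.6836) = 11.8%.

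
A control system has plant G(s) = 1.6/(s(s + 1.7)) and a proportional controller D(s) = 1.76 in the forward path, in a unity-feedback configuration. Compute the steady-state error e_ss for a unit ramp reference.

The loop has one pole at the origin (type 1). Velocity error constant K_v = lim_{s→0} s·D(s)G(s) = 1.76·1.6/1.7 = 1.656.
Steady-state error to a unit ramp: e_ss = 1/K_v = 0.604.

0.604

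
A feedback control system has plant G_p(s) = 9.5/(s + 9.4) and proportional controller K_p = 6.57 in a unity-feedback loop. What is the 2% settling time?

Closed-loop transfer function: T(s) = K_p·G_p(s)/(1 + K_p·G_p(s)) = 62.42/(s + 9.4 + 62.42) = 62.42/(s + 71.82).
Time constant τ = 1/71.82 = 0.01392 s, so the 2% settling time is about 4τ = 0.0557 s.

T_s ≈ 0.0557 s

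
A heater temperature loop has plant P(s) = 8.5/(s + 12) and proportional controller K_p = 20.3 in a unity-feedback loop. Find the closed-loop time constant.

τ = 0.00542 s

Closed-loop transfer function: T(s) = K_p·P(s)/(1 + K_p·P(s)) = 172.6/(s + 12 + 172.6) = 172.6/(s + 184.6).
Time constant τ = 1/184.6 = 0.00542 s.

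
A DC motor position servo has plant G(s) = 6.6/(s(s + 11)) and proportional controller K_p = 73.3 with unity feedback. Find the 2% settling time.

From 1 + K_pG(s) = 0: s² + 11s + 483.8 = 0 ⇒ ω_n = 21.99, ζ = 0.2501.
2% settling time T_s ≈ 4/(ζω_n) = 4/5.5 = 0.727 s.

T_s ≈ 0.727 s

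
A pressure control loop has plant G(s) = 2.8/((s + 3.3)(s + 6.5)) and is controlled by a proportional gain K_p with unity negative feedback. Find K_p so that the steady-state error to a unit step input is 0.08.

For a type-0 loop with proportional control, e_ss = 1/(1 + K_p·G(0)).
G(0) = 0.1305. Require 1/(1 + K_p·0.1305) = 0.08, so 1 + 0.1305·K_p = 12.5.
K_p = (12.5 − 1)/0.1305 = 88.1.

K_p = 88.1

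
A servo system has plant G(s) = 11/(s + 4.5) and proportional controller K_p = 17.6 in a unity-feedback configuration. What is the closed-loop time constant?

Closed-loop transfer function: T(s) = K_p·G(s)/(1 + K_p·G(s)) = 193.6/(s + 4.5 + 193.6) = 193.6/(s + 198.1).
Time constant τ = 1/198.1 = 0.00505 s.

τ = 0.00505 s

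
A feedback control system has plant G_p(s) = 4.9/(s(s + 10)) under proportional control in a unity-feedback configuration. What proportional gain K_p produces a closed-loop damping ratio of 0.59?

Closed-loop characteristic equation: s² + 10s + K_p·4.9 = 0.
So ω_n = √(4.9K_p) and 2ζω_n = 10, giving ζ = 10/(2√(4.9K_p)).
Setting ζ = 0.59: √(4.9K_p) = 10/(2·0.59) = 8.475, so K_p = 71.82/4.9 = 14.7.

K_p = 14.7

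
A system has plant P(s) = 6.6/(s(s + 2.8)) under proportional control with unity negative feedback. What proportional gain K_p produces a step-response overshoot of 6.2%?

K_p = 0.676

From %OS = 100·exp(−πζ/√(1−ζ²)) = 6.2%, ζ = −ln(0.062)/√(π²+ln²(0.062)) = 0.6628.
Characteristic equation s² + 2.8s + 6.6K_p = 0 gives ζ = 2.8/(2√(6.6K_p)).
Setting ζ = 0.6628: √(6.6K_p) = 2.8/(2·0.6628) = 2.112, so K_p = 4.462/6.6 = 0.676.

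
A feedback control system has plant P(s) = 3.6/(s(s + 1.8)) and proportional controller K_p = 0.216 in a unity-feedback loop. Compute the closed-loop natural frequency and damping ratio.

1 + K_p·P(s) = 0 gives s² + 1.8s + 0.7776 = 0.
Matching s² + 2ζω_n s + ω_n²: ω_n = √0.7776 = 0.8818 rad/s and 2ζω_n = 1.8, so ζ = 1.8/(2·0.8818) = 1.02.

ω_n = 0.882 rad/s, ζ = 1.02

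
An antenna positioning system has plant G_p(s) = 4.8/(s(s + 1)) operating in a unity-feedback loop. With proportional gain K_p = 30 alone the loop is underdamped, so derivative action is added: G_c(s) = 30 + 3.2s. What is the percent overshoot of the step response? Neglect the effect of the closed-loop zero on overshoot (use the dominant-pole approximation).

Forward path: (30 + 3.2s)·4.8/(s(s+1)). The closed-loop characteristic equation is s² + (1 + 4.8·3.2)s + 4.8·30 = 0.
That is s² + 16.36s + 144 = 0, so ω_n = 12 rad/s and ζ = 16.36/(2·12) = 0.6817.
%OS = 100·exp(−πζ/√(1−ζ²)) = 5.36%.

5.36%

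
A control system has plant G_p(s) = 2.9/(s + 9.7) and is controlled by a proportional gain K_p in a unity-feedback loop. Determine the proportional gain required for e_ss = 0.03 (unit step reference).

Steady-state error for a unit step on this type-0 loop is 1/(1 + K_p·G_p(0)).
G_p(0) = 0.299. Require 1/(1 + K_p·0.299) = 0.03, so 1 + 0.299·K_p = 33.33.
K_p = (33.33 − 1)/0.299 = 108.

K_p = 108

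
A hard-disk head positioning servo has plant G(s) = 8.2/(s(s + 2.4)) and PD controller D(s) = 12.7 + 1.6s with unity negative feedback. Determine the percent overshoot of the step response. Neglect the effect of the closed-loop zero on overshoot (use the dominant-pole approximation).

Forward path: (12.7 + 1.6s)·8.2/(s(s+2.4)). The closed-loop characteristic equation is s² + (2.4 + 8.2·1.6)s + 8.2·12.7 = 0.
That is s² + 15.52s + 104.1 = 0, so ω_n = 10.2 rad/s and ζ = 15.52/(2·10.2) = 0.7604.
%OS = 100·exp(−πζ/√(1−ζ²)) = 2.53%.

2.53%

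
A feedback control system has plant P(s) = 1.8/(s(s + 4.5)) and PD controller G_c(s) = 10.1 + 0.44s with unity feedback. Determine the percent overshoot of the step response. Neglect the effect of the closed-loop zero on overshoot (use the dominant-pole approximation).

Forward path: (10.1 + 0.44s)·1.8/(s(s+4.5)). The closed-loop characteristic equation is s² + (4.5 + 1.8·0.44)s + 1.8·10.1 = 0.
That is s² + 5.292s + 18.18 = 0, so ω_n = 4.264 rad/s and ζ = 5.292/(2·4.264) = 0.6206.
%OS = 100·exp(−πζ/√(1−ζ²)) = 8.32%.

8.32%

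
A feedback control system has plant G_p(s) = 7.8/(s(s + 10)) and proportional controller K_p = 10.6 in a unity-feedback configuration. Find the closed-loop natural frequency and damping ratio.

1 + K_p·G_p(s) = 0 gives s² + 10s + 82.68 = 0.
Matching s² + 2ζω_n s + ω_n²: ω_n = √82.68 = 9.093 rad/s and 2ζω_n = 10, so ζ = 10/(2·9.093) = 0.55.

ω_n = 9.09 rad/s, ζ = 0.55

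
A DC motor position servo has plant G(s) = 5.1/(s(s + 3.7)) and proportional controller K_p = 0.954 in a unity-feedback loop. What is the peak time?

T_p = 2.62 s

The closed-loop denominator s² + 3.7s + 4.865 gives ω_n = √4.865 = 2.206 and ζ = 3.7/(2ω_n) = 0.8387.
Damped frequency ω_d = ω_n√(1−ζ²) = 1.201 rad/s, so peak time T_p = π/ω_d = 2.62 s.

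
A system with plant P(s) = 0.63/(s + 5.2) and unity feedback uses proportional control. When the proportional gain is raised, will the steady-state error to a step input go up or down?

decrease

The position error constant K_pos = K_p·P(0) grows with K_p, and e_ss = 1/(1+K_pos) falls.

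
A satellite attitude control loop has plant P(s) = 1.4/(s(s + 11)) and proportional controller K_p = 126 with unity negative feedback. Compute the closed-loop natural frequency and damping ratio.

1 + K_p·P(s) = 0 gives s² + 11s + 176.4 = 0.
Matching s² + 2ζω_n s + ω_n²: ω_n = √176.4 = 13.28 rad/s and 2ζω_n = 11, so ζ = 11/(2·13.28) = 0.414.

ω_n = 13.3 rad/s, ζ = 0.414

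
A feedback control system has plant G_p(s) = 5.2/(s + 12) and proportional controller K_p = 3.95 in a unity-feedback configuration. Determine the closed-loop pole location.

s = -32.54

Closed-loop transfer function: T(s) = K_p·G_p(s)/(1 + K_p·G_p(s)) = 20.54/(s + 12 + 20.54) = 20.54/(s + 32.54).
The closed-loop pole is at s = −32.54.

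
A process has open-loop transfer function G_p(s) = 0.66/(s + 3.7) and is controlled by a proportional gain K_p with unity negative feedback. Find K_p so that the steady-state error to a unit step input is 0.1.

K_p = 50.5

Steady-state error for a unit step on this type-0 loop is 1/(1 + K_p·G_p(0)).
G_p(0) = 0.1784. Require 1/(1 + K_p·0.1784) = 0.1, so 1 + 0.1784·K_p = 10.
K_p = (10 − 1)/0.1784 = 50.5.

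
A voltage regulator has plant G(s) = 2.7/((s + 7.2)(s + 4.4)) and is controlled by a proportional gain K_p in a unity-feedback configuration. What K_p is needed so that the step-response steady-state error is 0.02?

K_p = 575

The loop is type 0, so e_ss(step) = 1/(1 + K_pos) with K_pos = K_p·G(0).
G(0) = 0.08523. Require 1/(1 + K_p·0.08523) = 0.02, so 1 + 0.08523·K_p = 50.
K_p = (50 − 1)/0.08523 = 575.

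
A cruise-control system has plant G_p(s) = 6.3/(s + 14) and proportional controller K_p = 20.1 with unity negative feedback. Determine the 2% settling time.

Closed-loop transfer function: T(s) = K_p·G_p(s)/(1 + K_p·G_p(s)) = 126.6/(s + 14 + 126.6) = 126.6/(s + 140.6).
Time constant τ = 1/140.6 = 0.007111 s, so the 2% settling time is about 4τ = 0.0284 s.

T_s ≈ 0.0284 s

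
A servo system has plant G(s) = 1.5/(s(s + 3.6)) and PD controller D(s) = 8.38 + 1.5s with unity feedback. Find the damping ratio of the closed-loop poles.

Forward path: (8.38 + 1.5s)·1.5/(s(s+3.6)). The closed-loop characteristic equation is s² + (3.6 + 1.5·1.5)s + 1.5·8.38 = 0.
That is s² + 5.85s + 12.57 = 0, so ω_n = 3.545 rad/s and ζ = 5.85/(2·3.545) = 0.825.

ζ = 0.825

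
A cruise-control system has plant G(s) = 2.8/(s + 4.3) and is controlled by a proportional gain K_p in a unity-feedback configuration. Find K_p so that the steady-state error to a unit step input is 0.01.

Steady-state error for a unit step on this type-0 loop is 1/(1 + K_p·G(0)).
G(0) = 0.6512. Require 1/(1 + K_p·0.6512) = 0.01, so 1 + 0.6512·K_p = 100.
K_p = (100 − 1)/0.6512 = 152.

K_p = 152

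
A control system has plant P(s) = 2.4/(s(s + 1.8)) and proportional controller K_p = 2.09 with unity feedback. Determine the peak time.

T_p = 1.53 s

Closed-loop characteristic equation: s² + 1.8s + 5.016 = 0, so ω_n = 2.24 rad/s and ζ = 1.8/(2·2.24) = 0.4018.
Damped frequency ω_d = ω_n√(1−ζ²) = 2.051 rad/s, so peak time T_p = π/ω_d = 1.53 s.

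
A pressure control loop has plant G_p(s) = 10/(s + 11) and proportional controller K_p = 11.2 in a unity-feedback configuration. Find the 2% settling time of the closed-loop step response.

Closed-loop transfer function: T(s) = K_p·G_p(s)/(1 + K_p·G_p(s)) = 112/(s + 11 + 112) = 112/(s + 123).
Time constant τ = 1/123 = 0.00813 s, so the 2% settling time is about 4τ = 0.0325 s.

T_s ≈ 0.0325 s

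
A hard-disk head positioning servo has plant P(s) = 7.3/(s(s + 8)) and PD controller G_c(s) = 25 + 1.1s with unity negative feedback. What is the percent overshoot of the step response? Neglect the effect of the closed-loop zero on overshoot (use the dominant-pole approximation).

9.87%

Forward path: (25 + 1.1s)·7.3/(s(s+8)). The closed-loop characteristic equation is s² + (8 + 7.3·1.1)s + 7.3·25 = 0.
That is s² + 16.03s + 182.5 = 0, so ω_n = 13.51 rad/s and ζ = 16.03/(2·13.51) = 0.5933.
%OS = 100·exp(−πζ/√(1−ζ²)) = 9.87%.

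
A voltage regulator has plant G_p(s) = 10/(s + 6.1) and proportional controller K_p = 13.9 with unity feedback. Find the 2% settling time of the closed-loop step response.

Closed-loop transfer function: T(s) = K_p·G_p(s)/(1 + K_p·G_p(s)) = 139/(s + 6.1 + 139) = 139/(s + 145.1).
Time constant τ = 1/145.1 = 0.006892 s, so the 2% settling time is about 4τ = 0.0276 s.

T_s ≈ 0.0276 s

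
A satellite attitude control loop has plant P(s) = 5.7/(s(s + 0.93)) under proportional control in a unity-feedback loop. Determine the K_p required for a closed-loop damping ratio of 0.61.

K_p = 0.102

Closed-loop characteristic equation: s² + 0.93s + K_p·5.7 = 0.
So ω_n = √(5.7K_p) and 2ζω_n = 0.93, giving ζ = 0.93/(2√(5.7K_p)).
Setting ζ = 0.61: √(5.7K_p) = 0.93/(2·0.61) = 0.7623, so K_p = 0.5811/5.7 = 0.102.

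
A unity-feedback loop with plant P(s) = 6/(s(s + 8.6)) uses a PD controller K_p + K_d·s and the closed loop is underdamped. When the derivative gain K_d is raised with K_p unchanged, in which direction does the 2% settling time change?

Characteristic equation s² + (8.6 + 6K_d)s + 6K_p = 0: raising K_d increases ζω_n = (8.6+6K_d)/2 while the loop stays underdamped, so T_s ≈ 4/(ζω_n) decreases.

decrease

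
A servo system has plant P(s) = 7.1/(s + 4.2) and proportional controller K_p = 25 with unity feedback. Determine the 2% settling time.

Closed-loop transfer function: T(s) = K_p·P(s)/(1 + K_p·P(s)) = 177.5/(s + 4.2 + 177.5) = 177.5/(s + 181.7).
Time constant τ = 1/181.7 = 0.005504 s, so the 2% settling time is about 4τ = 0.022 s.

T_s ≈ 0.022 s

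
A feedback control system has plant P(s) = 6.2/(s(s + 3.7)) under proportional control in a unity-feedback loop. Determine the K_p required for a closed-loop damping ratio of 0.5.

Closed-loop characteristic equation: s² + 3.7s + K_p·6.2 = 0.
So ω_n = √(6.2K_p) and 2ζω_n = 3.7, giving ζ = 3.7/(2√(6.2K_p)).
Setting ζ = 0.5: √(6.2K_p) = 3.7/(2·0.5) = 3.7, so K_p = 13.69/6.2 = 2.21.

K_p = 2.21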